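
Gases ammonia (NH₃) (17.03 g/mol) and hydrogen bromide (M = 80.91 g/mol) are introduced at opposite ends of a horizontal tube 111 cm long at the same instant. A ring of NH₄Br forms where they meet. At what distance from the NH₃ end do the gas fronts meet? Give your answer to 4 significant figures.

76.09 cm

In equal time, each gas travels a distance ∝ its rate ∝ 1/√M, so d_NH₃/d_HBr = √(M_HBr/M_NH₃) = √(80.91/17.03) = 2.180.
With d_NH₃ + d_HBr = 111 cm, d_HBr = 111/(1 + 2.180) = 34.91 cm.
d_NH₃ = 111 − 34.91 = 76.09 cm.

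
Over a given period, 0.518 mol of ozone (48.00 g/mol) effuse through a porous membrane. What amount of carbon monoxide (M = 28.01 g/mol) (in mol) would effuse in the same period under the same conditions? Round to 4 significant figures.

Graham's law gives rate_CO/rate_O₃ = √(M_O₃/M_CO) = √(48.00/28.01) = √1.714 = 1.309.
So the amount for CO is 0.518 × 1.309 = 0.6781 mol.

0.6781 mol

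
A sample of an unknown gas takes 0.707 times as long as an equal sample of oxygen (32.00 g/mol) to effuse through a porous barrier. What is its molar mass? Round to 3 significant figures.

16.0 g/mol

Using Graham's law: t_X/t_O₂ = √(M_X/M_O₂).
0.707 = √(M_X/32.00)
M_X = 32.00 × 0.707² = 32.00 × 0.4998 = 16.0 g/mol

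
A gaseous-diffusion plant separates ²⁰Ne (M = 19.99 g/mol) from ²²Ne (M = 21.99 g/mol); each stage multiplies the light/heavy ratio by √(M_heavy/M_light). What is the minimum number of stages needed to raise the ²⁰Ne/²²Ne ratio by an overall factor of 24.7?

68

Single-stage factor α = √(21.99/19.99), so ln α = ½ ln(1.10005) = 0.04768.
Need α^N ≥ 24.7 ⇒ N ≥ ln(24.7) / ln α = 3.207 / 0.04768 = 67.26.
So at least 68 stages are needed.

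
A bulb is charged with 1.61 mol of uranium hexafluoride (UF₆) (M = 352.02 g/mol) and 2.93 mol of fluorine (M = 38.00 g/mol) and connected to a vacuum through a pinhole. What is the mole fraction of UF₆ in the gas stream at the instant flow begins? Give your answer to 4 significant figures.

The effusion rate of species i is ∝ p_i/√M_i ∝ n_i/√M_i.
So x_UF₆ in the escaping gas = (n_UF₆/√M_UF₆) / Σ(n_i/√M_i)
= (1.61/√352.02) / (1.61/√352.02 + 2.93/√38.00) = 0.08581/(0.08581 + 0.4753) = 0.1529.

0.1529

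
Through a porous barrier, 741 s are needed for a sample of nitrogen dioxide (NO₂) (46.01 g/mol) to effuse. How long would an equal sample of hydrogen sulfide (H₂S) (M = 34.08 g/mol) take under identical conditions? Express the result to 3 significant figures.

638 s

From Graham's law, t_H₂S/t_NO₂ = √(M_H₂S/M_NO₂) = √(34.08/46.01) = √0.7407 = 0.8606.
So the time for H₂S is 741 × 0.8606 = 638 s.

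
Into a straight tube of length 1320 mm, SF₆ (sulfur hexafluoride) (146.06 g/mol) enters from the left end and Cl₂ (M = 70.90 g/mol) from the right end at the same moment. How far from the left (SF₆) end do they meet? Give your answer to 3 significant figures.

542 mm

The fronts meet when d_SF₆ + d_Cl₂ = L with d_SF₆/d_Cl₂ = √(M_Cl₂/M_SF₆) (Graham's law). Here √(M_Cl₂/M_SF₆) = √(70.90/146.06) = 0.6967.
With d_SF₆ + d_Cl₂ = 1320 mm, d_Cl₂ = 1320/(1 + 0.6967) = 778.0 mm.
d_SF₆ = 1320 − 778.0 = 542 mm.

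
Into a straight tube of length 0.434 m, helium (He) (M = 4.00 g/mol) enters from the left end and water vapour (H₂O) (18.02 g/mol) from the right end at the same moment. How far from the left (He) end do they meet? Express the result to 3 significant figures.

0.295 m

The fronts meet when d_He + d_H₂O = L with d_He/d_H₂O = √(M_H₂O/M_He) (Graham's law). Here √(M_H₂O/M_He) = √(18.02/4.00) = 2.122.
With d_He + d_H₂O = 0.434 m, d_H₂O = 0.434/(1 + 2.122) = 0.1390 m.
d_He = 0.434 − 0.1390 = 0.295 m.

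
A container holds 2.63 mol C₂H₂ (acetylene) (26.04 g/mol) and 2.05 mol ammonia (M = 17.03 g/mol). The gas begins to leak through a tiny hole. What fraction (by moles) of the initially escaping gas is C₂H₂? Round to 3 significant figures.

0.509

Rate_i ∝ x_i/√M_i (Graham's law weighted by mole fraction), so the effusate composition follows n_i/√M_i.
x_C₂H₂(eff) = (n_C₂H₂/√M_C₂H₂) / (n_C₂H₂/√M_C₂H₂ + n_NH₃/√M_NH₃)
= (2.63/√26.04) / (2.63/√26.04 + 2.05/√17.03) = 0.5154/(0.5154 + 0.4968) = 0.509.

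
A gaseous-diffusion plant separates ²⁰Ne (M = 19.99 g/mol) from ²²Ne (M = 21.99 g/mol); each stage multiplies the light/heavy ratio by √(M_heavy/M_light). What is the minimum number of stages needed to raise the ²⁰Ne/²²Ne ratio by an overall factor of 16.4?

59

With α = √(21.99/19.99) per stage, ln α = ½ ln(1.10005) = 0.04768.
Need α^N ≥ 16.4 ⇒ N ≥ ln(16.4) / ln α = 2.797 / 0.04768 = 58.67.
Minimum whole number of stages: N = 59.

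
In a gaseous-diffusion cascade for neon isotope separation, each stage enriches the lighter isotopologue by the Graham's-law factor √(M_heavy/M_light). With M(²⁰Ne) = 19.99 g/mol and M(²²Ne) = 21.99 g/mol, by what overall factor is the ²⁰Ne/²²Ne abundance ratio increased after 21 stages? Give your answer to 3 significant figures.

2.72

Overall factor = α^21 with α = √(21.99/19.99), i.e. (21.99/19.99)^(21/2).
= 1.10005^(21/2) = 2.72.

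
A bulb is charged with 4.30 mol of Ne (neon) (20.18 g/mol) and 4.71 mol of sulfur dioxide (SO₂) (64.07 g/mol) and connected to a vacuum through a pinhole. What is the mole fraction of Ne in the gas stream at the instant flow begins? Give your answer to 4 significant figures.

Effusion rate of each component ∝ n_i/√M_i (partial pressure × 1/√M).
x_Ne(eff) = (n_Ne/√M_Ne) / (n_Ne/√M_Ne + n_SO₂/√M_SO₂)
= (4.30/√20.18) / (4.30/√20.18 + 4.71/√64.07) = 0.9572/(0.9572 + 0.5884) = 0.6193.

0.6193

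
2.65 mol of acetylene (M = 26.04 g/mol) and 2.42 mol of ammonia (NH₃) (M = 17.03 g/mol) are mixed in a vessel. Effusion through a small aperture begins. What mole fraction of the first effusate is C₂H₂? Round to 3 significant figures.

The effusion rate of species i is ∝ p_i/√M_i ∝ n_i/√M_i.
x_C₂H₂(eff) = (n_C₂H₂/√M_C₂H₂) / (n_C₂H₂/√M_C₂H₂ + n_NH₃/√M_NH₃)
= (2.65/√26.04) / (2.65/√26.04 + 2.42/√17.03) = 0.5193/(0.5193 + 0.5864) = 0.470.

0.470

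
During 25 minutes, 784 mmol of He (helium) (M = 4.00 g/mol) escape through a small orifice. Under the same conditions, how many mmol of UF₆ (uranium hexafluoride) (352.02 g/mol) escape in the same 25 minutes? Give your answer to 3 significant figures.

Since effusion rate ∝ 1/√M, rate_UF₆/rate_He = √(M_He/M_UF₆) = √(4.00/352.02) = √0.01136 = 0.1066.
So the amount for UF₆ is 784 × 0.1066 = 83.6 mmol.

83.6 mmol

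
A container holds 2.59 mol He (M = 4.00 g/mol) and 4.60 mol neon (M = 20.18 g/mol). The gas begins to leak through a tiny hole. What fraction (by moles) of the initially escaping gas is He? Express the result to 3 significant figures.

Effusion rate of each component ∝ n_i/√M_i (partial pressure × 1/√M).
So x_He in the escaping gas = (n_He/√M_He) / Σ(n_i/√M_i)
= (2.59/√4.00) / (2.59/√4.00 + 4.60/√20.18) = 1.295/(1.295 + 1.024) = 0.558.

0.558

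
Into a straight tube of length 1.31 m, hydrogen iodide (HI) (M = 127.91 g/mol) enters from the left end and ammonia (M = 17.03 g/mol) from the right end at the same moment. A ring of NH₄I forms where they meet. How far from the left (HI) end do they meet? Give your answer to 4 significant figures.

0.3502 m

Graham's law gives d_HI/d_NH₃ = rate_HI/rate_NH₃ = √(M_NH₃/M_HI) = √(17.03/127.91) = 0.3649.
With d_HI + d_NH₃ = 1.31 m, d_NH₃ = 1.31/(1 + 0.3649) = 0.9598 m.
d_HI = 1.31 − 0.9598 = 0.3502 m.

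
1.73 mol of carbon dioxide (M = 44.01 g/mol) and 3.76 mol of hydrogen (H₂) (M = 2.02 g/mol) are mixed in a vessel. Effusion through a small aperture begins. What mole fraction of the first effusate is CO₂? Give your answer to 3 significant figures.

0.0897

Rate_i ∝ x_i/√M_i (Graham's law weighted by mole fraction), so the effusate composition follows n_i/√M_i.
So x_CO₂ in the escaping gas = (n_CO₂/√M_CO₂) / Σ(n_i/√M_i)
= (1.73/√44.01) / (1.73/√44.01 + 3.76/√2.02) = 0.2608/(0.2608 + 2.646) = 0.0897.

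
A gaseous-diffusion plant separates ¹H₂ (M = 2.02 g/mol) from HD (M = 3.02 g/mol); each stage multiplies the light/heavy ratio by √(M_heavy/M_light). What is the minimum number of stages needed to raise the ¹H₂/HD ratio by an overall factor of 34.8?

Single-stage factor α = √(3.02/2.02), so ln α = ½ ln(1.49505) = 0.2011.
Need α^N ≥ 34.8 ⇒ N ≥ ln(34.8) / ln α = 3.550 / 0.2011 = 17.65.
Rounding up, N = 18 stages.

18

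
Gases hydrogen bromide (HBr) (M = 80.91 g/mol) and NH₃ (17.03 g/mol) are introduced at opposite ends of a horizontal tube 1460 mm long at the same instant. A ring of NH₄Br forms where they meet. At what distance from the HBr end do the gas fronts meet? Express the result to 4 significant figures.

459.2 mm

The fronts meet when d_HBr + d_NH₃ = L with d_HBr/d_NH₃ = √(M_NH₃/M_HBr) (Graham's law). Here √(M_NH₃/M_HBr) = √(17.03/80.91) = 0.4588.
With d_HBr + d_NH₃ = 1460 mm, d_NH₃ = 1460/(1 + 0.4588) = 1001 mm.
d_HBr = 1460 − 1001 = 459.2 mm.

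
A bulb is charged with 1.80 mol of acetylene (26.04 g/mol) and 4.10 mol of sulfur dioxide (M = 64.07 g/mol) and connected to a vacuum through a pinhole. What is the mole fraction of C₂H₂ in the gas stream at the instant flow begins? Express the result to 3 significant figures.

0.408

The effusion rate of species i is ∝ p_i/√M_i ∝ n_i/√M_i.
Mole fraction of C₂H₂ in the effusate = (n_C₂H₂/√M_C₂H₂) / (n_C₂H₂/√M_C₂H₂ + n_SO₂/√M_SO₂)
= (1.80/√26.04) / (1.80/√26.04 + 4.10/√64.07) = 0.3527/(0.3527 + 0.5122) = 0.408.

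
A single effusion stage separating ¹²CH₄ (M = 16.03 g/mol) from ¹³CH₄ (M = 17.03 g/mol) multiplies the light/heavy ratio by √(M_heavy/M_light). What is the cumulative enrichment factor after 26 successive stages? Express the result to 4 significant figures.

2.196

The single-stage factor is √(M_heavy/M_light), so 26 stages give [√(17.03/16.03)]^26 = (17.03/16.03)^(26/2).
= 1.06238^13 = 2.196.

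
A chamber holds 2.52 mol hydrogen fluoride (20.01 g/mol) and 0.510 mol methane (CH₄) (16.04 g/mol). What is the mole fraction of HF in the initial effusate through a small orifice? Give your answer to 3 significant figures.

Effusion rate of each component ∝ n_i/√M_i (partial pressure × 1/√M).
Mole fraction of HF in the effusate = (n_HF/√M_HF) / (n_HF/√M_HF + n_CH₄/√M_CH₄)
= (2.52/√20.01) / (2.52/√20.01 + 0.510/√16.04) = 0.5633/(0.5633 + 0.1273) = 0.816.

0.816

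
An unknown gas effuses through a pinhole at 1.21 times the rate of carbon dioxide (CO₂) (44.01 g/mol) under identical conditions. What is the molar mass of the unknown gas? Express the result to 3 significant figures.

Graham's law gives rate_X/rate_CO₂ = √(M_CO₂/M_X).
1.21 = √(44.01/M_X)
M_X = 44.01 / 1.21² = 44.01 / 1.464 = 30.1 g/mol

30.1 g/mol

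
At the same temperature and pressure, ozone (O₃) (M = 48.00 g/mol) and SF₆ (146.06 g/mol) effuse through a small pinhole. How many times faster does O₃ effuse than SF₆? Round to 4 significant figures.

1.744

Using Graham's law: rate_O₃/rate_SF₆ = √(M_SF₆/M_O₃) = √(146.06/48.00) = √3.043 = 1.744.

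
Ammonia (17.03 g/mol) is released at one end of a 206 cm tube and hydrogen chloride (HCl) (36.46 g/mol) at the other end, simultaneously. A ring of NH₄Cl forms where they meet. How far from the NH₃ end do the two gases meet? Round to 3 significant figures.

122 cm

Graham's law gives d_NH₃/d_HCl = rate_NH₃/rate_HCl = √(M_HCl/M_NH₃) = √(36.46/17.03) = 1.463.
With d_NH₃ + d_HCl = 206 cm, d_HCl = 206/(1 + 1.463) = 83.63 cm.
d_NH₃ = 206 − 83.63 = 122 cm.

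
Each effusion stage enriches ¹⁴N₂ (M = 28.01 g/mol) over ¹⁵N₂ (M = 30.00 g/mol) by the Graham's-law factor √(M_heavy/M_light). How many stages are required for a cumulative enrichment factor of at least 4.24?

43

Single-stage factor α = √(30.00/28.01), so ln α = ½ ln(1.07105) = 0.03432.
Need α^N ≥ 4.24 ⇒ N ≥ ln(4.24) / ln α = 1.445 / 0.03432 = 42.09.
So at least 43 stages are needed.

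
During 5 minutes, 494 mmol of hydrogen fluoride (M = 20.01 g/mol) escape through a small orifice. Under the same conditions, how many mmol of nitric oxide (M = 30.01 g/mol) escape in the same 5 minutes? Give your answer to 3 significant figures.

Using Graham's law: rate_NO/rate_HF = √(M_HF/M_NO) = √(20.01/30.01) = √0.6668 = 0.8166.
So the amount for NO is 494 × 0.8166 = 403 mmol.

403 mmol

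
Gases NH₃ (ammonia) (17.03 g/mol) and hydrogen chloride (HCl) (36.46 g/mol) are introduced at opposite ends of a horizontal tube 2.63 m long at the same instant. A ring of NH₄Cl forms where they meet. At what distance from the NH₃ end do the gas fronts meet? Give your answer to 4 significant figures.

1.562 m

Graham's law gives d_NH₃/d_HCl = rate_NH₃/rate_HCl = √(M_HCl/M_NH₃) = √(36.46/17.03) = 1.463.
With d_NH₃ + d_HCl = 2.63 m, d_HCl = 2.63/(1 + 1.463) = 1.068 m.
d_NH₃ = 2.63 − 1.068 = 1.562 m.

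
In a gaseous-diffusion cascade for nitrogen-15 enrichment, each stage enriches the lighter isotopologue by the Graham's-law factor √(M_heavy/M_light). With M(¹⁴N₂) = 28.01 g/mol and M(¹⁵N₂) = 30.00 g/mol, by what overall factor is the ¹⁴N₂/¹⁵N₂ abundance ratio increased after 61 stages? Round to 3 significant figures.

8.11

Overall factor = α^61 with α = √(30.00/28.01), i.e. (30.00/28.01)^(61/2).
= 1.07105^(61/2) = 8.11.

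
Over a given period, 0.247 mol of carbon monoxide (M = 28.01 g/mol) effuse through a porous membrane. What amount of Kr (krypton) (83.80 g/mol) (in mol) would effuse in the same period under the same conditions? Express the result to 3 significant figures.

0.143 mol

Since effusion rate ∝ 1/√M, rate_Kr/rate_CO = √(M_CO/M_Kr) = √(28.01/83.80) = √0.3342 = 0.5781.
So the amount for Kr is 0.247 × 0.5781 = 0.143 mol.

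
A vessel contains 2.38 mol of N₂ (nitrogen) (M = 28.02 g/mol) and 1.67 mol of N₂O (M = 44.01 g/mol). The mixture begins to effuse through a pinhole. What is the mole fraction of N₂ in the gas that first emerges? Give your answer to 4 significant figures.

The effusion rate of species i is ∝ p_i/√M_i ∝ n_i/√M_i.
So x_N₂ in the escaping gas = (n_N₂/√M_N₂) / Σ(n_i/√M_i)
= (2.38/√28.02) / (2.38/√28.02 + 1.67/√44.01) = 0.4496/(0.4496 + 0.2517) = 0.6411.

0.6411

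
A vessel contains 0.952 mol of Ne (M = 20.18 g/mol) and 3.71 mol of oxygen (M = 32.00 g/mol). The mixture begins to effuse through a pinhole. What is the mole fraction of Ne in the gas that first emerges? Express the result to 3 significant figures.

0.244

Effusion rate of each component ∝ n_i/√M_i (partial pressure × 1/√M).
Mole fraction of Ne in the effusate = (n_Ne/√M_Ne) / (n_Ne/√M_Ne + n_O₂/√M_O₂)
= (0.952/√20.18) / (0.952/√20.18 + 3.71/√32.00) = 0.2119/(0.2119 + 0.6558) = 0.244.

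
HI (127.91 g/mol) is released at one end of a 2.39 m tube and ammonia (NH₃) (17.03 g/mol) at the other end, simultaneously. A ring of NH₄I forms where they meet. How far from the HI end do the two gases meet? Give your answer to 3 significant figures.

0.639 m

Distances travelled in equal time are proportional to diffusion rates, so d_HI/d_NH₃ = √(M_NH₃/M_HI) = √(17.03/127.91) = 0.3649.
With d_HI + d_NH₃ = 2.39 m, d_NH₃ = 2.39/(1 + 0.3649) = 1.751 m.
d_HI = 2.39 − 1.751 = 0.639 m.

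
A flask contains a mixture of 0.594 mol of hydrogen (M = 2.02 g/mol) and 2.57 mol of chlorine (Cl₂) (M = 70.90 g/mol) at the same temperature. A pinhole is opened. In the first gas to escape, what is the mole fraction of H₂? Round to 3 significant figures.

Effusion rate of each component ∝ n_i/√M_i (partial pressure × 1/√M).
So x_H₂ in the escaping gas = (n_H₂/√M_H₂) / Σ(n_i/√M_i)
= (0.594/√2.02) / (0.594/√2.02 + 2.57/√70.90) = 0.4179/(0.4179 + 0.3052) = 0.578.

0.578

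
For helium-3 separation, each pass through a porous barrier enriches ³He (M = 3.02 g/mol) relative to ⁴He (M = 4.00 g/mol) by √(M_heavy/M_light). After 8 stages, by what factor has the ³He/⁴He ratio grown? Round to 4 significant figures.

3.078

After 8 stages the ratio has grown by (√(4.00/3.02))^8 = (4.00/3.02)^(8/2).
= 1.32450^4 = 3.078.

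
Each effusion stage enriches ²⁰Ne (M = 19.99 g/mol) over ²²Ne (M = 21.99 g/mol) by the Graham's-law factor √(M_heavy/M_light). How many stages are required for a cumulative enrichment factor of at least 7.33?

42

Single-stage factor α = √(21.99/19.99), so ln α = ½ ln(1.10005) = 0.04768.
Need α^N ≥ 7.33 ⇒ N ≥ ln(7.33) / ln α = 1.992 / 0.04768 = 41.78.
So at least 42 stages are needed.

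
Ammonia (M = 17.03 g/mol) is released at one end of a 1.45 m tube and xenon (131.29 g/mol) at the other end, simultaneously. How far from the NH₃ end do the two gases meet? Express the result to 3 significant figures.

In equal time, each gas travels a distance ∝ its rate ∝ 1/√M, so d_NH₃/d_Xe = √(M_Xe/M_NH₃) = √(131.29/17.03) = 2.777.
With d_NH₃ + d_Xe = 1.45 m, d_Xe = 1.45/(1 + 2.777) = 0.3839 m.
d_NH₃ = 1.45 − 0.3839 = 1.07 m.

1.07 m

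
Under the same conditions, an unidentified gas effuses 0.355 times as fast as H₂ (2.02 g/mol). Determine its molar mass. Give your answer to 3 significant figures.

16.0 g/mol

Since effusion rate ∝ 1/√M, rate_X/rate_H₂ = √(M_H₂/M_X).
0.355 = √(2.02/M_X)
M_X = 2.02 / 0.355² = 2.02 / 0.1260 = 16.0 g/mol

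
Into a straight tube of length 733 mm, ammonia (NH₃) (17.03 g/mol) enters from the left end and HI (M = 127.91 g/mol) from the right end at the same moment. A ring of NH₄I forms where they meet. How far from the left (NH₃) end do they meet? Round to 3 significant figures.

537 mm

In equal time, each gas travels a distance ∝ its rate ∝ 1/√M, so d_NH₃/d_HI = √(M_HI/M_NH₃) = √(127.91/17.03) = 2.741.
With d_NH₃ + d_HI = 733 mm, d_HI = 733/(1 + 2.741) = 196.0 mm.
d_NH₃ = 733 − 196.0 = 537 mm.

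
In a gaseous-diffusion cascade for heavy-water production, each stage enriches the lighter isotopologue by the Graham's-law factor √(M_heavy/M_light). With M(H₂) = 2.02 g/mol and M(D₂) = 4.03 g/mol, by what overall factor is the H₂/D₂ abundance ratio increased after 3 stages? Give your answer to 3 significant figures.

2.82

After 3 stages the ratio has grown by (√(4.03/2.02))^3 = (4.03/2.02)^(3/2).
= 1.99505^(3/2) = 2.82.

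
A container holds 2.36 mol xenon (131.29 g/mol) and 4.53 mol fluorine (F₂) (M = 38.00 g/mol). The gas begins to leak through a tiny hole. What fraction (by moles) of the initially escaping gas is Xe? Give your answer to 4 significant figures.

0.2189

Each component's effusion rate ∝ (its partial pressure)·(1/√M) ∝ n_i/√M_i.
x_Xe(eff) = (n_Xe/√M_Xe) / (n_Xe/√M_Xe + n_F₂/√M_F₂)
= (2.36/√131.29) / (2.36/√131.29 + 4.53/√38.00) = 0.2060/(0.2060 + 0.7349) = 0.2189.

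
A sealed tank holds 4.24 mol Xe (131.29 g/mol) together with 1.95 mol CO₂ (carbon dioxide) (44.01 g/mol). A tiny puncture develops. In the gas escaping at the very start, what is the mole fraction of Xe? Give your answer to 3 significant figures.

0.557

Each component's effusion rate ∝ (its partial pressure)·(1/√M) ∝ n_i/√M_i.
Mole fraction of Xe in the effusate = (n_Xe/√M_Xe) / (n_Xe/√M_Xe + n_CO₂/√M_CO₂)
= (4.24/√131.29) / (4.24/√131.29 + 1.95/√44.01) = 0.3700/(0.3700 + 0.2939) = 0.557.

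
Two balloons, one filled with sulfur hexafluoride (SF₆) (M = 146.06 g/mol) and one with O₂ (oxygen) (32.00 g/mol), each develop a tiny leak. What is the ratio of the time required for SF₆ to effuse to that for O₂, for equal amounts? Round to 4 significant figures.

Using Graham's law: t_SF₆/t_O₂ = √(M_SF₆/M_O₂) = √(146.06/32.00) = √4.564 = 2.136.

2.136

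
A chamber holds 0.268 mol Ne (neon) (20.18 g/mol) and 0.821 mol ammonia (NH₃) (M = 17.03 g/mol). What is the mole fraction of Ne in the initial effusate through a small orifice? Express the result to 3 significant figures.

Rate_i ∝ x_i/√M_i (Graham's law weighted by mole fraction), so the effusate composition follows n_i/√M_i.
So x_Ne in the escaping gas = (n_Ne/√M_Ne) / Σ(n_i/√M_i)
= (0.268/√20.18) / (0.268/√20.18 + 0.821/√17.03) = 0.05966/(0.05966 + 0.1989) = 0.231.

0.231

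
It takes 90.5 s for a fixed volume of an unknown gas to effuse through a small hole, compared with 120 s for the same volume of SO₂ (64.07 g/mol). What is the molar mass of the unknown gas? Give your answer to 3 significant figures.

36.4 g/mol

From Graham's law, t_X/t_SO₂ = √(M_X/M_SO₂).
90.5/120 = 0.7542 = √(M_X/64.07)
M_X = 64.07 × 0.7542² = 64.07 × 0.5688 = 36.4 g/mol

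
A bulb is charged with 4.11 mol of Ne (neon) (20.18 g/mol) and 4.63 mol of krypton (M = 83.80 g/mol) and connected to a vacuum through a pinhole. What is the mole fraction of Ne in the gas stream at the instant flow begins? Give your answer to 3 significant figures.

0.644

Rate_i ∝ x_i/√M_i (Graham's law weighted by mole fraction), so the effusate composition follows n_i/√M_i.
Mole fraction of Ne in the effusate = (n_Ne/√M_Ne) / (n_Ne/√M_Ne + n_Kr/√M_Kr)
= (4.11/√20.18) / (4.11/√20.18 + 4.63/√83.80) = 0.9149/(0.9149 + 0.5058) = 0.644.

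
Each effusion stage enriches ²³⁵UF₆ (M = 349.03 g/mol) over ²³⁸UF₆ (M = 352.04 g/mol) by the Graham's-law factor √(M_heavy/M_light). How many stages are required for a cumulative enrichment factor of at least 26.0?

759

Per stage α = (352.04/349.03)^(1/2) = 1.00862^0.5, giving ln α = 0.004293.
Need α^N ≥ 26.0 ⇒ N ≥ ln(26.0) / ln α = 3.258 / 0.004293 = 758.85.
Rounding up, N = 759 stages.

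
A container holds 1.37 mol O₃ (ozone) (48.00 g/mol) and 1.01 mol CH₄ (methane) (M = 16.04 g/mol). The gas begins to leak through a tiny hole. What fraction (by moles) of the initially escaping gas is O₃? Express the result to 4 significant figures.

0.4395

The effusion rate of species i is ∝ p_i/√M_i ∝ n_i/√M_i.
So x_O₃ in the escaping gas = (n_O₃/√M_O₃) / Σ(n_i/√M_i)
= (1.37/√48.00) / (1.37/√48.00 + 1.01/√16.04) = 0.1977/(0.1977 + 0.2522) = 0.4395.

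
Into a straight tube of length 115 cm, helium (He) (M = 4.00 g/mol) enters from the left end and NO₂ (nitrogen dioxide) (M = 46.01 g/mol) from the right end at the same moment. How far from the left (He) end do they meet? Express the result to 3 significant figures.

Graham's law gives d_He/d_NO₂ = rate_He/rate_NO₂ = √(M_NO₂/M_He) = √(46.01/4.00) = 3.392.
With d_He + d_NO₂ = 115 cm, d_NO₂ = 115/(1 + 3.392) = 26.19 cm.
d_He = 115 − 26.19 = 88.8 cm.

88.8 cm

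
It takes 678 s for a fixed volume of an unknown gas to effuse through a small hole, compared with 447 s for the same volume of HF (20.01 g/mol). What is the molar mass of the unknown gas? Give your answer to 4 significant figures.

From Graham's law, t_X/t_HF = √(M_X/M_HF).
678/447 = 1.517 = √(M_X/20.01)
M_X = 20.01 × 1.517² = 20.01 × 2.301 = 46.04 g/mol

46.04 g/mol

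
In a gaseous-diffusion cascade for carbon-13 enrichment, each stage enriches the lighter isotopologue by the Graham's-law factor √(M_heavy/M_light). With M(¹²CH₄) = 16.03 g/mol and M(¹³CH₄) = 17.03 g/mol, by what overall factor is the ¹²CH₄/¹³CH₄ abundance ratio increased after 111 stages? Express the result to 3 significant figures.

After 111 stages the ratio has grown by (√(17.03/16.03))^111 = (17.03/16.03)^(111/2).
= 1.06238^(111/2) = 28.7.

28.7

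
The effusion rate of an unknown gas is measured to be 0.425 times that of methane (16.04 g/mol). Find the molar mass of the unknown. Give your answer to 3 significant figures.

88.8 g/mol

By Graham's law, rate_X/rate_CH₄ = √(M_CH₄/M_X).
0.425 = √(16.04/M_X)
M_X = 16.04 / 0.425² = 16.04 / 0.1806 = 88.8 g/mol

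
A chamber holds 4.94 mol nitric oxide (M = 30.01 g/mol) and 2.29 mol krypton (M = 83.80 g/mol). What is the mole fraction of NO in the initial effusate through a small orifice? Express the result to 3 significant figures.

0.783

Rate_i ∝ x_i/√M_i (Graham's law weighted by mole fraction), so the effusate composition follows n_i/√M_i.
So x_NO in the escaping gas = (n_NO/√M_NO) / Σ(n_i/√M_i)
= (4.94/√30.01) / (4.94/√30.01 + 2.29/√83.80) = 0.9018/(0.9018 + 0.2502) = 0.783.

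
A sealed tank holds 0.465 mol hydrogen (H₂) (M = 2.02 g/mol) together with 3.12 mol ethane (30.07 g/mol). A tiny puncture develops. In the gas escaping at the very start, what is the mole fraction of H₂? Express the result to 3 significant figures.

Each component's effusion rate ∝ (its partial pressure)·(1/√M) ∝ n_i/√M_i.
x_H₂(eff) = (n_H₂/√M_H₂) / (n_H₂/√M_H₂ + n_C₂H₆/√M_C₂H₆)
= (0.465/√2.02) / (0.465/√2.02 + 3.12/√30.07) = 0.3272/(0.3272 + 0.5690) = 0.365.

0.365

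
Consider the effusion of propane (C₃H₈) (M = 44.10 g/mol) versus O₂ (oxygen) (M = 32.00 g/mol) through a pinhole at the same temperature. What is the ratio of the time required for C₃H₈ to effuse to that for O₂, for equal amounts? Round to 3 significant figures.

1.17

Using Graham's law: t_C₃H₈/t_O₂ = √(M_C₃H₈/M_O₂) = √(44.10/32.00) = √1.378 = 1.17.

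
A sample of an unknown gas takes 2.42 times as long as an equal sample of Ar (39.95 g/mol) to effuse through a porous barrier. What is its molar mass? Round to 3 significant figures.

Since effusion rate ∝ 1/√M, t_X/t_Ar = √(M_X/M_Ar).
2.42 = √(M_X/39.95)
M_X = 39.95 × 2.42² = 39.95 × 5.856 = 234 g/mol

234 g/mol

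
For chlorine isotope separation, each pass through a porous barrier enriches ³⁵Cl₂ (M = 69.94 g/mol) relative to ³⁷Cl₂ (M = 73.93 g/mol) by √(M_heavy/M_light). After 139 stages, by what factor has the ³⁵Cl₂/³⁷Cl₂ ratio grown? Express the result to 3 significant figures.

47.3

The single-stage factor is √(M_heavy/M_light), so 139 stages give [√(73.93/69.94)]^139 = (73.93/69.94)^(139/2).
= 1.05705^(139/2) = 47.3.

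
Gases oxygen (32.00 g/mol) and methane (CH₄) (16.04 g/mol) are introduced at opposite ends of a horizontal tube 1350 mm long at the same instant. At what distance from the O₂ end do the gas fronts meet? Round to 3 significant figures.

560 mm

The fronts meet when d_O₂ + d_CH₄ = L with d_O₂/d_CH₄ = √(M_CH₄/M_O₂) (Graham's law). Here √(M_CH₄/M_O₂) = √(16.04/32.00) = 0.7080.
With d_O₂ + d_CH₄ = 1350 mm, d_CH₄ = 1350/(1 + 0.7080) = 790.4 mm.
d_O₂ = 1350 − 790.4 = 560 mm.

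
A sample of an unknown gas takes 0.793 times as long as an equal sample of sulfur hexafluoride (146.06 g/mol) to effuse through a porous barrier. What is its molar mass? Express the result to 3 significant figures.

91.8 g/mol

By Graham's law, t_X/t_SF₆ = √(M_X/M_SF₆).
0.793 = √(M_X/146.06)
M_X = 146.06 × 0.793² = 146.06 × 0.6288 = 91.8 g/mol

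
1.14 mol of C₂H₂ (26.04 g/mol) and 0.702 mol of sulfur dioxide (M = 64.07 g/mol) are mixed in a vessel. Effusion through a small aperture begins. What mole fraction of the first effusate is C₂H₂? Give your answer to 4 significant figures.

Each component's effusion rate ∝ (its partial pressure)·(1/√M) ∝ n_i/√M_i.
So x_C₂H₂ in the escaping gas = (n_C₂H₂/√M_C₂H₂) / Σ(n_i/√M_i)
= (1.14/√26.04) / (1.14/√26.04 + 0.702/√64.07) = 0.2234/(0.2234 + 0.08770) = 0.7181.

0.7181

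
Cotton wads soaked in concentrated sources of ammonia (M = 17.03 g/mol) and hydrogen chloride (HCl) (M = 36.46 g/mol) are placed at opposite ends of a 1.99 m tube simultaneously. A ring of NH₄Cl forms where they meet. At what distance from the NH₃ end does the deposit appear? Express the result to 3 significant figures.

1.18 m

Graham's law gives d_NH₃/d_HCl = rate_NH₃/rate_HCl = √(M_HCl/M_NH₃) = √(36.46/17.03) = 1.463.
With d_NH₃ + d_HCl = 1.99 m, d_HCl = 1.99/(1 + 1.463) = 0.8079 m.
d_NH₃ = 1.99 − 0.8079 = 1.18 m.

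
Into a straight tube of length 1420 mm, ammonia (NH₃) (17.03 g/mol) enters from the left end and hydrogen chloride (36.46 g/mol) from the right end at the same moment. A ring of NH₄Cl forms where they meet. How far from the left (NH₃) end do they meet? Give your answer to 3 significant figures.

In equal time, each gas travels a distance ∝ its rate ∝ 1/√M, so d_NH₃/d_HCl = √(M_HCl/M_NH₃) = √(36.46/17.03) = 1.463.
With d_NH₃ + d_HCl = 1420 mm, d_HCl = 1420/(1 + 1.463) = 576.5 mm.
d_NH₃ = 1420 − 576.5 = 844 mm.

844 mm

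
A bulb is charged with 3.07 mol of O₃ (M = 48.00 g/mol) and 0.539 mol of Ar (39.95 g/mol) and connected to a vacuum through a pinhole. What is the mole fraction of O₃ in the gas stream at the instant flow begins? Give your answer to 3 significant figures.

0.839

Rate_i ∝ x_i/√M_i (Graham's law weighted by mole fraction), so the effusate composition follows n_i/√M_i.
Mole fraction of O₃ in the effusate = (n_O₃/√M_O₃) / (n_O₃/√M_O₃ + n_Ar/√M_Ar)
= (3.07/√48.00) / (3.07/√48.00 + 0.539/√39.95) = 0.4431/(0.4431 + 0.08528) = 0.839.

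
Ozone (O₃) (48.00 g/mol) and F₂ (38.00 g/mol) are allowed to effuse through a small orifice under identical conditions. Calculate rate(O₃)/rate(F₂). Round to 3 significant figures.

Since effusion rate ∝ 1/√M, rate_O₃/rate_F₂ = √(M_F₂/M_O₃) = √(38.00/48.00) = √0.7917 = 0.890.

0.890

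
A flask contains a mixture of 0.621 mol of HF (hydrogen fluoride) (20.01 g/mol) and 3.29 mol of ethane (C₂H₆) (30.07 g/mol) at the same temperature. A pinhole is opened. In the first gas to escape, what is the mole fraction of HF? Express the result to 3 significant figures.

The effusion rate of species i is ∝ p_i/√M_i ∝ n_i/√M_i.
Mole fraction of HF in the effusate = (n_HF/√M_HF) / (n_HF/√M_HF + n_C₂H₆/√M_C₂H₆)
= (0.621/√20.01) / (0.621/√20.01 + 3.29/√30.07) = 0.1388/(0.1388 + 0.6000) = 0.188.

0.188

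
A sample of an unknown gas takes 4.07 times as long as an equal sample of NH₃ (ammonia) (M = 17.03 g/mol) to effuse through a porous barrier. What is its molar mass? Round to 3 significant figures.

282 g/mol

From Graham's law, t_X/t_NH₃ = √(M_X/M_NH₃).
4.07 = √(M_X/17.03)
M_X = 17.03 × 4.07² = 17.03 × 16.56 = 282 g/mol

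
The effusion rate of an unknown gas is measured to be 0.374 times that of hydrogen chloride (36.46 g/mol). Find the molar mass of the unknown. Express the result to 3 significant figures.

261 g/mol

From Graham's law, rate_X/rate_HCl = √(M_HCl/M_X).
0.374 = √(36.46/M_X)
M_X = 36.46 / 0.374² = 36.46 / 0.1399 = 261 g/mol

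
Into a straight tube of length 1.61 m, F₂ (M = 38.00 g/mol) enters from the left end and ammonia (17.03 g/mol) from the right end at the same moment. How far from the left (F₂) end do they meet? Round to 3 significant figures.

Graham's law gives d_F₂/d_NH₃ = rate_F₂/rate_NH₃ = √(M_NH₃/M_F₂) = √(17.03/38.00) = 0.6694.
With d_F₂ + d_NH₃ = 1.61 m, d_NH₃ = 1.61/(1 + 0.6694) = 0.9644 m.
d_F₂ = 1.61 − 0.9644 = 0.646 m.

0.646 m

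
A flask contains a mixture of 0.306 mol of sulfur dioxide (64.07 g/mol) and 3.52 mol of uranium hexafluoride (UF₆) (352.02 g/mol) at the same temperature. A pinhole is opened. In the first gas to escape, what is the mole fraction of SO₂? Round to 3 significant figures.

Rate_i ∝ x_i/√M_i (Graham's law weighted by mole fraction), so the effusate composition follows n_i/√M_i.
So x_SO₂ in the escaping gas = (n_SO₂/√M_SO₂) / Σ(n_i/√M_i)
= (0.306/√64.07) / (0.306/√64.07 + 3.52/√352.02) = 0.03823/(0.03823 + 0.1876) = 0.169.

0.169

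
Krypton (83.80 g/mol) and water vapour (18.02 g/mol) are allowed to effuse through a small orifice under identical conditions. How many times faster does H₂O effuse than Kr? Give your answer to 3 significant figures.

Graham's law gives rate_H₂O/rate_Kr = √(M_Kr/M_H₂O) = √(83.80/18.02) = √4.650 = 2.16.

2.16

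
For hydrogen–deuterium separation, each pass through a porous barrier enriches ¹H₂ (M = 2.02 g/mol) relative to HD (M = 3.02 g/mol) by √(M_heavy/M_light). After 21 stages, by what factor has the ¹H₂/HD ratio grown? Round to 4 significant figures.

After 21 stages the ratio has grown by (√(3.02/2.02))^21 = (3.02/2.02)^(21/2).
= 1.49505^(21/2) = 68.22.

68.22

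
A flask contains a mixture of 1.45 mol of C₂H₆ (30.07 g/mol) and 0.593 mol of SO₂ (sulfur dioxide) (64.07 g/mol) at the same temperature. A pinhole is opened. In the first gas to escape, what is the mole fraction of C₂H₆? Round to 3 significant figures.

Each component's effusion rate ∝ (its partial pressure)·(1/√M) ∝ n_i/√M_i.
So x_C₂H₆ in the escaping gas = (n_C₂H₆/√M_C₂H₆) / Σ(n_i/√M_i)
= (1.45/√30.07) / (1.45/√30.07 + 0.593/√64.07) = 0.2644/(0.2644 + 0.07408) = 0.781.

0.781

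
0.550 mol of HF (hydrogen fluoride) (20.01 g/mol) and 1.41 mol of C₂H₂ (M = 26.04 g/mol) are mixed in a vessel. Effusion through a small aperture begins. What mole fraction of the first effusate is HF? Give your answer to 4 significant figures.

0.3079

Effusion rate of each component ∝ n_i/√M_i (partial pressure × 1/√M).
x_HF(eff) = (n_HF/√M_HF) / (n_HF/√M_HF + n_C₂H₂/√M_C₂H₂)
= (0.550/√20.01) / (0.550/√20.01 + 1.41/√26.04) = 0.1230/(0.1230 + 0.2763) = 0.3079.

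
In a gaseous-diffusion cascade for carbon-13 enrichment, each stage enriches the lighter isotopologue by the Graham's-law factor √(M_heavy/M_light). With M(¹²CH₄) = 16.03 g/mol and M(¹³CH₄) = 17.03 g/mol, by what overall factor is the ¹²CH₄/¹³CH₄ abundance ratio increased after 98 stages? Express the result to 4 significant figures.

19.40

After 98 stages the ratio has grown by (√(17.03/16.03))^98 = (17.03/16.03)^(98/2).
= 1.06238^49 = 19.40.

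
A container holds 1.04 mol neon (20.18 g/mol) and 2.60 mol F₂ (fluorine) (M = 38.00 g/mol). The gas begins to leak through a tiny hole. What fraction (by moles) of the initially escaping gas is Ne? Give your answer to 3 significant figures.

0.354

Rate_i ∝ x_i/√M_i (Graham's law weighted by mole fraction), so the effusate composition follows n_i/√M_i.
Mole fraction of Ne in the effusate = (n_Ne/√M_Ne) / (n_Ne/√M_Ne + n_F₂/√M_F₂)
= (1.04/√20.18) / (1.04/√20.18 + 2.60/√38.00) = 0.2315/(0.2315 + 0.4218) = 0.354.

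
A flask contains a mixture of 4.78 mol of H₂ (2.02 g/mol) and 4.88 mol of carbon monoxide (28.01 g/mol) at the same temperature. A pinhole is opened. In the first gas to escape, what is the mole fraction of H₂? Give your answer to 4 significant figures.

0.7848

The effusion rate of species i is ∝ p_i/√M_i ∝ n_i/√M_i.
Mole fraction of H₂ in the effusate = (n_H₂/√M_H₂) / (n_H₂/√M_H₂ + n_CO/√M_CO)
= (4.78/√2.02) / (4.78/√2.02 + 4.88/√28.01) = 3.363/(3.363 + 0.9221) = 0.7848.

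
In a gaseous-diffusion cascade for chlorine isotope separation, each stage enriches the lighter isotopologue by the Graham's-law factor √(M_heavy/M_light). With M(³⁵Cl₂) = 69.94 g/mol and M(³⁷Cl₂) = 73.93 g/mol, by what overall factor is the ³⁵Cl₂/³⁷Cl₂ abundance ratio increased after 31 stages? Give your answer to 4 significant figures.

2.363

Each stage multiplies the ratio by α = √(73.93/69.94), so after 31 stages the overall factor is α^31 = (73.93/69.94)^(31/2).
= 1.05705^(31/2) = 2.363.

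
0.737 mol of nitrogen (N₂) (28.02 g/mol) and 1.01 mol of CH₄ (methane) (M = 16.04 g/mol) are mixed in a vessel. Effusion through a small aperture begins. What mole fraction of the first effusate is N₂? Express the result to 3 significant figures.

Each component's effusion rate ∝ (its partial pressure)·(1/√M) ∝ n_i/√M_i.
Mole fraction of N₂ in the effusate = (n_N₂/√M_N₂) / (n_N₂/√M_N₂ + n_CH₄/√M_CH₄)
= (0.737/√28.02) / (0.737/√28.02 + 1.01/√16.04) = 0.1392/(0.1392 + 0.2522) = 0.356.

0.356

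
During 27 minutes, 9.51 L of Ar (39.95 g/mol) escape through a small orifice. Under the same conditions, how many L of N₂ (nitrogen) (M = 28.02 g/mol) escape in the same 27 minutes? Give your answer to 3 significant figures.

11.4 L

By Graham's law, rate_N₂/rate_Ar = √(M_Ar/M_N₂) = √(39.95/28.02) = √1.426 = 1.194.
So the volume for N₂ is 9.51 × 1.194 = 11.4 L.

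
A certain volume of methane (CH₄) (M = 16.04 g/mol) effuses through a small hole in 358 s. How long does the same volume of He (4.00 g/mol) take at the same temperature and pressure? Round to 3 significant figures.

179 s

Graham's law gives t_He/t_CH₄ = √(M_He/M_CH₄) = √(4.00/16.04) = √0.2494 = 0.4994.
So the time for He is 358 × 0.4994 = 179 s.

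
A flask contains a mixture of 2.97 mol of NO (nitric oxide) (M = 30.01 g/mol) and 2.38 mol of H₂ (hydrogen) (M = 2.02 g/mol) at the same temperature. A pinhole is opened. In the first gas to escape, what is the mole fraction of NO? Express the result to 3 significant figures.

Effusion rate of each component ∝ n_i/√M_i (partial pressure × 1/√M).
Mole fraction of NO in the effusate = (n_NO/√M_NO) / (n_NO/√M_NO + n_H₂/√M_H₂)
= (2.97/√30.01) / (2.97/√30.01 + 2.38/√2.02) = 0.5422/(0.5422 + 1.675) = 0.245.

0.245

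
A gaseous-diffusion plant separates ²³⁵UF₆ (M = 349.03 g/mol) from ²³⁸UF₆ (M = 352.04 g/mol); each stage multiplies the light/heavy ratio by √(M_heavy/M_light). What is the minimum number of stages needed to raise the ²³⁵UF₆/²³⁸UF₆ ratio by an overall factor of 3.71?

Single-stage factor α = √(352.04/349.03), so ln α = ½ ln(1.00862) = 0.004293.
Need α^N ≥ 3.71 ⇒ N ≥ ln(3.71) / ln α = 1.311 / 0.004293 = 305.36.
So at least 306 stages are needed.

306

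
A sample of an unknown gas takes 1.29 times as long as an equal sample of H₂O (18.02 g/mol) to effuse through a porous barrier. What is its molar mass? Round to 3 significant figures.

30.0 g/mol

Using Graham's law: t_X/t_H₂O = √(M_X/M_H₂O).
1.29 = √(M_X/18.02)
M_X = 18.02 × 1.29² = 18.02 × 1.664 = 30.0 g/mol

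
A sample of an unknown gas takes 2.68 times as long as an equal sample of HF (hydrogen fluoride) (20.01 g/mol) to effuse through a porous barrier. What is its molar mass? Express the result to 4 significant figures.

Since effusion rate ∝ 1/√M, t_X/t_HF = √(M_X/M_HF).
2.68 = √(M_X/20.01)
M_X = 20.01 × 2.68² = 20.01 × 7.182 = 143.7 g/mol

143.7 g/mol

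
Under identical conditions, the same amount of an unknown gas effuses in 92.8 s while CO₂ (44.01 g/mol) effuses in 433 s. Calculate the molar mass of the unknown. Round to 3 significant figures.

Since effusion rate ∝ 1/√M, t_X/t_CO₂ = √(M_X/M_CO₂).
92.8/433 = 0.2143 = √(M_X/44.01)
M_X = 44.01 × 0.2143² = 44.01 × 0.04593 = 2.02 g/mol

2.02 g/mol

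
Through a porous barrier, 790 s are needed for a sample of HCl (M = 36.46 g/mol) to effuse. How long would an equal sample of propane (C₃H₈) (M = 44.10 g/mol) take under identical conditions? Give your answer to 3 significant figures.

869 s

By Graham's law, t_C₃H₈/t_HCl = √(M_C₃H₈/M_HCl) = √(44.10/36.46) = √1.210 = 1.100.
So the time for C₃H₈ is 790 × 1.100 = 869 s.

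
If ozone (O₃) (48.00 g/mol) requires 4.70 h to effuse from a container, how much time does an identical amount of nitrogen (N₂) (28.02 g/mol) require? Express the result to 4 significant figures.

Using Graham's law: t_N₂/t_O₃ = √(M_N₂/M_O₃) = √(28.02/48.00) = √0.5837 = 0.7640.
So the time for N₂ is 4.70 × 0.7640 = 3.591 h.

3.591 h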